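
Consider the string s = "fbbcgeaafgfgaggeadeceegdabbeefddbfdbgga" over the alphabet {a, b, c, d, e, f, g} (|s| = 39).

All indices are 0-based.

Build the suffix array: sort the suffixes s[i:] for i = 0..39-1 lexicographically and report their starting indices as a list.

[38, 6, 24, 16, 7, 12, 1, 25, 2, 26, 32, 35, 19, 3, 23, 31, 34, 30, 17, 5, 15, 18, 27, 20, 28, 21, 0, 33, 29, 10, 8, 37, 11, 22, 4, 14, 9, 36, 13]

rank | idx | suffix
   0 |  38 | a
   1 |   6 | aafgfgaggeadeceegdabbeefddbfdbgga
   2 |  24 | abbeefddbfdbgga
   3 |  16 | adeceegdabbeefddbfdbgga
   4 |   7 | afgfgaggeadeceegdabbeefddbfdbgga
   5 |  12 | aggeadeceegdabbeefddbfdbgga
   6 |   1 | bbcgeaafgfgaggeadeceegdabbeefddbfdbgga
   7 |  25 | bbeefddbfdbgga
   8 |   2 | bcgeaafgfgaggeadeceegdabbeefddbfdbgga
   9 |  26 | beefddbfdbgga
  10 |  32 | bfdbgga
  11 |  35 | bgga
  12 |  19 | ceegdabbeefddbfdbgga
  13 |   3 | cgeaafgfgaggeadeceegdabbeefddbfdbgga
  14 |  23 | dabbeefddbfdbgga
  15 |  31 | dbfdbgga
  16 |  34 | dbgga
  17 |  30 | ddbfdbgga
  18 |  17 | deceegdabbeefddbfdbgga
  19 |   5 | eaafgfgaggeadeceegdabbeefddbfdbgga
  20 |  15 | eadeceegdabbeefddbfdbgga
  21 |  18 | eceegdabbeefddbfdbgga
  22 |  27 | eefddbfdbgga
  23 |  20 | eegdabbeefddbfdbgga
  24 |  28 | efddbfdbgga
  25 |  21 | egdabbeefddbfdbgga
  26 |   0 | fbbcgeaafgfgaggeadeceegdabbeefddbfdbgga
  27 |  33 | fdbgga
  28 |  29 | fddbfdbgga
  29 |  10 | fgaggeadeceegdabbeefddbfdbgga
  30 |   8 | fgfgaggeadeceegdabbeefddbfdbgga
  31 |  37 | ga
  32 |  11 | gaggeadeceegdabbeefddbfdbgga
  33 |  22 | gdabbeefddbfdbgga
  34 |   4 | geaafgfgaggeadeceegdabbeefddbfdbgga
  35 |  14 | geadeceegdabbeefddbfdbgga
  36 |   9 | gfgaggeadeceegdabbeefddbfdbgga
  37 |  36 | gga
  38 |  13 | ggeadeceegdabbeefddbfdbgga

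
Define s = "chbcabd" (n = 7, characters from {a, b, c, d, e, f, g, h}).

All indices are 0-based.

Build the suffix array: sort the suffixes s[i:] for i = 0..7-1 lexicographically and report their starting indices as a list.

[4, 2, 5, 3, 0, 6, 1]

rank | idx | suffix
   0 |   4 | abd
   1 |   2 | bcabd
   2 |   5 | bd
   3 |   3 | cabd
   4 |   0 | chbcabd
   5 |   6 | d
   6 |   1 | hbcabd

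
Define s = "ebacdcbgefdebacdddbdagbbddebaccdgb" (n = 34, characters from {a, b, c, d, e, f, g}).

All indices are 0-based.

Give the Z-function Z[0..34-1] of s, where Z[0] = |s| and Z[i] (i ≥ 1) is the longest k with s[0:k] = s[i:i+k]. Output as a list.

Z[0]=34
i=1: outside box; Z[1]=0
i=2: outside box; Z[2]=0
i=3: outside box; Z[3]=0
i=4: outside box; Z[4]=0
i=5: outside box; Z[5]=0
i=6: outside box; Z[6]=0
i=7: outside box; Z[7]=0
i=8: outside box; Z[8]=1 grow→box=[8,9)
i=9: outside box; Z[9]=0
i=10: outside box; Z[10]=0
i=11: outside box; Z[11]=5 grow→box=[11,16)
i=12: min(r-i=4, Z[1]=0)=0; Z[12]=0
i=13: min(r-i=3, Z[2]=0)=0; Z[13]=0
i=14: min(r-i=2, Z[3]=0)=0; Z[14]=0
i=15: min(r-i=1, Z[4]=0)=0; Z[15]=0
i=16: outside box; Z[16]=0
i=17: outside box; Z[17]=0
i=18: outside box; Z[18]=0
i=19: outside box; Z[19]=0
i=20: outside box; Z[20]=0
i=21: outside box; Z[21]=0
i=22: outside box; Z[22]=0
i=23: outside box; Z[23]=0
i=24: outside box; Z[24]=0
i=25: outside box; Z[25]=0
i=26: outside box; Z[26]=4 grow→box=[26,30)
i=27: min(r-i=3, Z[1]=0)=0; Z[27]=0
i=28: min(r-i=2, Z[2]=0)=0; Z[28]=0
i=29: min(r-i=1, Z[3]=0)=0; Z[29]=0
i=30: outside box; Z[30]=0
i=31: outside box; Z[31]=0
i=32: outside box; Z[32]=0
i=33: outside box; Z[33]=0

[34, 0, 0, 0, 0, 0, 0, 0, 1, 0, 0, 5, 0, 0, 0, 0, 0, 0, 0, 0, 0, 0, 0, 0, 0, 0, 4, 0, 0, 0, 0, 0, 0, 0]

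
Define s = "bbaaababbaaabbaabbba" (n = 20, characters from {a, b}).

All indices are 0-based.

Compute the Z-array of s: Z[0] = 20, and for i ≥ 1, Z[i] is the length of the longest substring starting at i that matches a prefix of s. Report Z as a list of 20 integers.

[20, 1, 0, 0, 0, 1, 0, 6, 1, 0, 0, 0, 4, 1, 0, 0, 2, 3, 1, 0]

Z[0]=20
i=1: outside box; Z[1]=1 grow→box=[1,2)
i=2: outside box; Z[2]=0
i=3: outside box; Z[3]=0
i=4: outside box; Z[4]=0
i=5: outside box; Z[5]=1 grow→box=[5,6)
i=6: outside box; Z[6]=0
i=7: outside box; Z[7]=6 grow→box=[7,13)
i=8: min(r-i=5, Z[1]=1)=1; Z[8]=1
i=9: min(r-i=4, Z[2]=0)=0; Z[9]=0
i=10: min(r-i=3, Z[3]=0)=0; Z[10]=0
i=11: min(r-i=2, Z[4]=0)=0; Z[11]=0
i=12: min(r-i=1, Z[5]=1)=1; Z[12]=4 grow→box=[12,16)
i=13: min(r-i=3, Z[1]=1)=1; Z[13]=1
i=14: min(r-i=2, Z[2]=0)=0; Z[14]=0
i=15: min(r-i=1, Z[3]=0)=0; Z[15]=0
i=16: outside box; Z[16]=2 grow→box=[16,18)
i=17: min(r-i=1, Z[1]=1)=1; Z[17]=3 grow→box=[17,20)
i=18: min(r-i=2, Z[1]=1)=1; Z[18]=1
i=19: min(r-i=1, Z[2]=0)=0; Z[19]=0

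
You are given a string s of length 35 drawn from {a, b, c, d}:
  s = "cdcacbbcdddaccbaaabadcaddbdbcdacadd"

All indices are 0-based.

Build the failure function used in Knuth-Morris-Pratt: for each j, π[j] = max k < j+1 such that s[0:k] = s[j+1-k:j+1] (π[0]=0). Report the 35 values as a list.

π[0] = 0
j=1 s[j]='d': π[1]=0 (border '')
j=2 s[j]='c': π[2]=1 (border 'c')
j=3 s[j]='a': k: 1→0; π[3]=0 (border '')
j=4 s[j]='c': π[4]=1 (border 'c')
j=5 s[j]='b': k: 1→0; π[5]=0 (border '')
j=6 s[j]='b': π[6]=0 (border '')
j=7 s[j]='c': π[7]=1 (border 'c')
j=8 s[j]='d': π[8]=2 (border 'cd')
j=9 s[j]='d': k: 2→0; π[9]=0 (border '')
j=10 s[j]='d': π[10]=0 (border '')
j=11 s[j]='a': π[11]=0 (border '')
j=12 s[j]='c': π[12]=1 (border 'c')
j=13 s[j]='c': k: 1→0; π[13]=1 (border 'c')
j=14 s[j]='b': k: 1→0; π[14]=0 (border '')
j=15 s[j]='a': π[15]=0 (border '')
j=16 s[j]='a': π[16]=0 (border '')
j=17 s[j]='a': π[17]=0 (border '')
j=18 s[j]='b': π[18]=0 (border '')
j=19 s[j]='a': π[19]=0 (border '')
j=20 s[j]='d': π[20]=0 (border '')
j=21 s[j]='c': π[21]=1 (border 'c')
j=22 s[j]='a': k: 1→0; π[22]=0 (border '')
j=23 s[j]='d': π[23]=0 (border '')
j=24 s[j]='d': π[24]=0 (border '')
j=25 s[j]='b': π[25]=0 (border '')
j=26 s[j]='d': π[26]=0 (border '')
j=27 s[j]='b': π[27]=0 (border '')
j=28 s[j]='c': π[28]=1 (border 'c')
j=29 s[j]='d': π[29]=2 (border 'cd')
j=30 s[j]='a': k: 2→0; π[30]=0 (border '')
j=31 s[j]='c': π[31]=1 (border 'c')
j=32 s[j]='a': k: 1→0; π[32]=0 (border '')
j=33 s[j]='d': π[33]=0 (border '')
j=34 s[j]='d': π[34]=0 (border '')

[0, 0, 1, 0, 1, 0, 0, 1, 2, 0, 0, 0, 1, 1, 0, 0, 0, 0, 0, 0, 0, 1, 0, 0, 0, 0, 0, 0, 1, 2, 0, 1, 0, 0, 0]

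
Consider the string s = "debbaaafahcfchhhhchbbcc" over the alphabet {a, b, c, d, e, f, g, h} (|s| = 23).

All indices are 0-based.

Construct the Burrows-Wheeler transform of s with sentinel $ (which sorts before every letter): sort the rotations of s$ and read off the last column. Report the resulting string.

cbaafbehbcbhhf$daccahhhc

rank  rotation                  last
    0  $debbaaafahcfchhhhchbbcc  c
    1  aaafahcfchhhhchbbcc$debb  b
    2  aafahcfchhhhchbbcc$debba  a
    3  afahcfchhhhchbbcc$debbaa  a
    4  ahcfchhhhchbbcc$debbaaaf  f
    5  baaafahcfchhhhchbbcc$deb  b
    6  bbaaafahcfchhhhchbbcc$de  e
    7  bbcc$debbaaafahcfchhhhch  h
    8  bcc$debbaaafahcfchhhhchb  b
    9  c$debbaaafahcfchhhhchbbc  c
   10  cc$debbaaafahcfchhhhchbb  b
   11  cfchhhhchbbcc$debbaaafah  h
   12  chbbcc$debbaaafahcfchhhh  h
   13  chhhhchbbcc$debbaaafahcf  f
   14  debbaaafahcfchhhhchbbcc$  $
   15  ebbaaafahcfchhhhchbbcc$d  d
   16  fahcfchhhhchbbcc$debbaaa  a
   17  fchhhhchbbcc$debbaaafahc  c
   18  hbbcc$debbaaafahcfchhhhc  c
   19  hcfchhhhchbbcc$debbaaafa  a
   20  hchbbcc$debbaaafahcfchhh  h
   21  hhchbbcc$debbaaafahcfchh  h
   22  hhhchbbcc$debbaaafahcfch  h
   23  hhhhchbbcc$debbaaafahcfc  c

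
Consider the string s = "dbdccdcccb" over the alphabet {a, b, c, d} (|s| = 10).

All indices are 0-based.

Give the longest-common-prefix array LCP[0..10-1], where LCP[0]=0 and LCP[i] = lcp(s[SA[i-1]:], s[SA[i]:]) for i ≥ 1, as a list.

rank | idx | suffix
   0 |   9 | b
   1 |   1 | bdccdcccb
   2 |   8 | cb
   3 |   7 | ccb
   4 |   6 | cccb
   5 |   3 | ccdcccb
   6 |   4 | cdcccb
   7 |   0 | dbdccdcccb
   8 |   5 | dcccb
   9 |   2 | dccdcccb

SA = [9, 1, 8, 7, 6, 3, 4, 0, 5, 2]
i: (SA[i-1],SA[i]) lcp shared
  1: (9,1) 1 'b'
  2: (1,8) 0 ''
  3: (8,7) 1 'c'
  4: (7,6) 2 'cc'
  5: (6,3) 2 'cc'
  6: (3,4) 1 'c'
  7: (4,0) 0 ''
  8: (0,5) 1 'd'
  9: (5,2) 3 'dcc'

[0, 1, 0, 1, 2, 2, 1, 0, 1, 3]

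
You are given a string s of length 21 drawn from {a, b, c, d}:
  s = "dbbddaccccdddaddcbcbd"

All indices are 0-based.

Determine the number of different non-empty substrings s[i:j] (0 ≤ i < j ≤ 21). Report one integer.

204

sorted suffixes:
  #0 SA[0]=5  'accccdddaddcbcbd'
  #1 SA[1]=13  'addcbcbd'
  #2 SA[2]=1  'bbddaccccdddaddcbcbd'
  #3 SA[3]=17  'bcbd'
  #4 SA[4]=19  'bd'
  #5 SA[5]=2  'bddaccccdddaddcbcbd'
  #6 SA[6]=16  'cbcbd'
  #7 SA[7]=18  'cbd'
  #8 SA[8]=6  'ccccdddaddcbcbd'
  #9 SA[9]=7  'cccdddaddcbcbd'
  #10 SA[10]=8  'ccdddaddcbcbd'
  #11 SA[11]=9  'cdddaddcbcbd'
  #12 SA[12]=20  'd'
  #13 SA[13]=4  'daccccdddaddcbcbd'
  #14 SA[14]=12  'daddcbcbd'
  #15 SA[15]=0  'dbbddaccccdddaddcbcbd'
  #16 SA[16]=15  'dcbcbd'
  #17 SA[17]=3  'ddaccccdddaddcbcbd'
  #18 SA[18]=11  'ddaddcbcbd'
  #19 SA[19]=14  'ddcbcbd'
  #20 SA[20]=10  'dddaddcbcbd'

SA = [5, 13, 1, 17, 19, 2, 16, 18, 6, 7, 8, 9, 20, 4, 12, 0, 15, 3, 11, 14, 10]
[i] adj suffixes → lcp
  [1] 5/13 → 1 ('a')
  [2] 13/1 → 0 ('')
  [3] 1/17 → 1 ('b')
  [4] 17/19 → 1 ('b')
  [5] 19/2 → 2 ('bd')
  [6] 2/16 → 0 ('')
  [7] 16/18 → 2 ('cb')
  [8] 18/6 → 1 ('c')
  [9] 6/7 → 3 ('ccc')
  [10] 7/8 → 2 ('cc')
  [11] 8/9 → 1 ('c')
  [12] 9/20 → 0 ('')
  [13] 20/4 → 1 ('d')
  [14] 4/12 → 2 ('da')
  [15] 12/0 → 1 ('d')
  [16] 0/15 → 1 ('d')
  [17] 15/3 → 1 ('d')
  [18] 3/11 → 3 ('dda')
  [19] 11/14 → 2 ('dd')
  [20] 14/10 → 2 ('dd')

n(n+1)/2 = 21·22/2 = 231
Σ LCP = 0 + 1 + 0 + 1 + 1 + 2 + 0 + 2 + 1 + 3 + 2 + 1 + 0 + 1 + 2 + 1 + 1 + 1 + 3 + 2 + 2 = 27
distinct = 231 − 27 = 204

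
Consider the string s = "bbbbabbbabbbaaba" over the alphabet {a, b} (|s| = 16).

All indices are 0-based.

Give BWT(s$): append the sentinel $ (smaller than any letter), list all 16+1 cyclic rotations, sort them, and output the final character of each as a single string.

rank  rotation           last
    0  $bbbbabbbabbbaaba  a
    1  a$bbbbabbbabbbaab  b
    2  aaba$bbbbabbbabbb  b
    3  aba$bbbbabbbabbba  a
    4  abbbaaba$bbbbabbb  b
    5  abbbabbbaaba$bbbb  b
    6  ba$bbbbabbbabbbaa  a
    7  baaba$bbbbabbbabb  b
    8  babbbaaba$bbbbabb  b
    9  babbbabbbaaba$bbb  b
   10  bbaaba$bbbbabbbab  b
   11  bbabbbaaba$bbbbab  b
   12  bbabbbabbbaaba$bb  b
   13  bbbaaba$bbbbabbba  a
   14  bbbabbbaaba$bbbba  a
   15  bbbabbbabbbaaba$b  b
   16  bbbbabbbabbbaaba$  $

abbabbabbbbbbaab$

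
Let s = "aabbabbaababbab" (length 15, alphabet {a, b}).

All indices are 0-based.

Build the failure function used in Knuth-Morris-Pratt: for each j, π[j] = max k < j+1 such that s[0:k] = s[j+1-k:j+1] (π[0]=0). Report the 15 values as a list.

π[0] = 0
j=1 s[j]='a': π[1]=1 (border 'a')
j=2 s[j]='b': k: 1→0; π[2]=0 (border '')
j=3 s[j]='b': π[3]=0 (border '')
j=4 s[j]='a': π[4]=1 (border 'a')
j=5 s[j]='b': k: 1→0; π[5]=0 (border '')
j=6 s[j]='b': π[6]=0 (border '')
j=7 s[j]='a': π[7]=1 (border 'a')
j=8 s[j]='a': π[8]=2 (border 'aa')
j=9 s[j]='b': π[9]=3 (border 'aab')
j=10 s[j]='a': k: 3→0; π[10]=1 (border 'a')
j=11 s[j]='b': k: 1→0; π[11]=0 (border '')
j=12 s[j]='b': π[12]=0 (border '')
j=13 s[j]='a': π[13]=1 (border 'a')
j=14 s[j]='b': k: 1→0; π[14]=0 (border '')

[0, 1, 0, 0, 1, 0, 0, 1, 2, 3, 1, 0, 0, 1, 0]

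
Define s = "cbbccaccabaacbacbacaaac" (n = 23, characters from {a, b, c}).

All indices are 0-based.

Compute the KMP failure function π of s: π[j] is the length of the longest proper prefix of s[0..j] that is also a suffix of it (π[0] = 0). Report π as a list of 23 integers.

π[0] = 0
j=1 s[j]='b': π[1]=0 (border '')
j=2 s[j]='b': π[2]=0 (border '')
j=3 s[j]='c': π[3]=1 (border 'c')
j=4 s[j]='c': k: 1→0; π[4]=1 (border 'c')
j=5 s[j]='a': k: 1→0; π[5]=0 (border '')
j=6 s[j]='c': π[6]=1 (border 'c')
j=7 s[j]='c': k: 1→0; π[7]=1 (border 'c')
j=8 s[j]='a': k: 1→0; π[8]=0 (border '')
j=9 s[j]='b': π[9]=0 (border '')
j=10 s[j]='a': π[10]=0 (border '')
j=11 s[j]='a': π[11]=0 (border '')
j=12 s[j]='c': π[12]=1 (border 'c')
j=13 s[j]='b': π[13]=2 (border 'cb')
j=14 s[j]='a': k: 2→0; π[14]=0 (border '')
j=15 s[j]='c': π[15]=1 (border 'c')
j=16 s[j]='b': π[16]=2 (border 'cb')
j=17 s[j]='a': k: 2→0; π[17]=0 (border '')
j=18 s[j]='c': π[18]=1 (border 'c')
j=19 s[j]='a': k: 1→0; π[19]=0 (border '')
j=20 s[j]='a': π[20]=0 (border '')
j=21 s[j]='a': π[21]=0 (border '')
j=22 s[j]='c': π[22]=1 (border 'c')

[0, 0, 0, 1, 1, 0, 1, 1, 0, 0, 0, 0, 1, 2, 0, 1, 2, 0, 1, 0, 0, 0, 1]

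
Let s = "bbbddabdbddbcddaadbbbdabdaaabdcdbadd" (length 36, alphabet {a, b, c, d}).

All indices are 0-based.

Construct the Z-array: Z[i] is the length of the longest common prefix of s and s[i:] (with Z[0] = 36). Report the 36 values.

Z[0]=36
i=1: outside box; Z[1]=2 extend→box=[1,3)
i=2: min(r-i=1, Z[1]=2)=1; Z[2]=1
i=3: outside box; Z[3]=0
i=4: outside box; Z[4]=0
i=5: outside box; Z[5]=0
i=6: outside box; Z[6]=1 extend→box=[6,7)
i=7: outside box; Z[7]=0
i=8: outside box; Z[8]=1 extend→box=[8,9)
i=9: outside box; Z[9]=0
i=10: outside box; Z[10]=0
i=11: outside box; Z[11]=1 extend→box=[11,12)
i=12: outside box; Z[12]=0
i=13: outside box; Z[13]=0
i=14: outside box; Z[14]=0
i=15: outside box; Z[15]=0
i=16: outside box; Z[16]=0
i=17: outside box; Z[17]=0
i=18: outside box; Z[18]=4 extend→box=[18,22)
i=19: min(r-i=3, Z[1]=2)=2; Z[19]=2
i=20: min(r-i=2, Z[2]=1)=1; Z[20]=1
i=21: min(r-i=1, Z[3]=0)=0; Z[21]=0
i=22: outside box; Z[22]=0
i=23: outside box; Z[23]=1 extend→box=[23,24)
i=24: outside box; Z[24]=0
i=25: outside box; Z[25]=0
i=26: outside box; Z[26]=0
i=27: outside box; Z[27]=0
i=28: outside box; Z[28]=1 extend→box=[28,29)
i=29: outside box; Z[29]=0
i=30: outside box; Z[30]=0
i=31: outside box; Z[31]=0
i=32: outside box; Z[32]=1 extend→box=[32,33)
i=33: outside box; Z[33]=0
i=34: outside box; Z[34]=0
i=35: outside box; Z[35]=0

[36, 2, 1, 0, 0, 0, 1, 0, 1, 0, 0, 1, 0, 0, 0, 0, 0, 0, 4, 2, 1, 0, 0, 1, 0, 0, 0, 0, 1, 0, 0, 0, 1, 0, 0, 0]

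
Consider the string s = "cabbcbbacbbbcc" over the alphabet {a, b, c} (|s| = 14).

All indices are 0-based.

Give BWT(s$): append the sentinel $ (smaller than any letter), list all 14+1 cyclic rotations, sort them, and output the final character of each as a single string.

ccbbccabbbc$bab

rank  rotation         last
    0  $cabbcbbacbbbcc  c
    1  abbcbbacbbbcc$c  c
    2  acbbbcc$cabbcbb  b
    3  bacbbbcc$cabbcb  b
    4  bbacbbbcc$cabbc  c
    5  bbbcc$cabbcbbac  c
    6  bbcbbacbbbcc$ca  a
    7  bbcc$cabbcbbacb  b
    8  bcbbacbbbcc$cab  b
    9  bcc$cabbcbbacbb  b
   10  c$cabbcbbacbbbc  c
   11  cabbcbbacbbbcc$  $
   12  cbbacbbbcc$cabb  b
   13  cbbbcc$cabbcbba  a
   14  cc$cabbcbbacbbb  b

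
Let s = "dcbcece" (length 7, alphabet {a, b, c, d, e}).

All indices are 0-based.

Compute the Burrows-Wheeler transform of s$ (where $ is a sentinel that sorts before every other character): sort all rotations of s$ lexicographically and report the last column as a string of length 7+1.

ecdeb$cc

rank  rotation  last
    0  $dcbcece  e
    1  bcece$dc  c
    2  cbcece$d  d
    3  ce$dcbce  e
    4  cece$dcb  b
    5  dcbcece$  $
    6  e$dcbcec  c
    7  ece$dcbc  c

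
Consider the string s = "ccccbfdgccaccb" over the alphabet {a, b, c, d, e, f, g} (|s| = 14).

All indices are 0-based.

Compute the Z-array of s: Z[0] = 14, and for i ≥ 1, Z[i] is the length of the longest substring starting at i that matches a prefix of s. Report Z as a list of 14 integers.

Z[0]=14
i=1: fresh scan; Z[1]=3 extend→box=[1,4)
i=2: min(r-i=2, Z[1]=3)=2; Z[2]=2
i=3: min(r-i=1, Z[2]=2)=1; Z[3]=1
i=4: fresh scan; Z[4]=0
i=5: fresh scan; Z[5]=0
i=6: fresh scan; Z[6]=0
i=7: fresh scan; Z[7]=0
i=8: fresh scan; Z[8]=2 extend→box=[8,10)
i=9: min(r-i=1, Z[1]=3)=1; Z[9]=1
i=10: fresh scan; Z[10]=0
i=11: fresh scan; Z[11]=2 extend→box=[11,13)
i=12: min(r-i=1, Z[1]=3)=1; Z[12]=1
i=13: fresh scan; Z[13]=0

[14, 3, 2, 1, 0, 0, 0, 0, 2, 1, 0, 2, 1, 0]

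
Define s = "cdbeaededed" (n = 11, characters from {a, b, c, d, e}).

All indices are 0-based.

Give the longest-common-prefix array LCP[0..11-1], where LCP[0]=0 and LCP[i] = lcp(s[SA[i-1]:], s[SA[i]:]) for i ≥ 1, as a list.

[0, 0, 0, 0, 1, 1, 3, 0, 1, 2, 4]

sorted suffixes:
  #0 SA[0]=4  'aededed'
  #1 SA[1]=2  'beaededed'
  #2 SA[2]=0  'cdbeaededed'
  #3 SA[3]=10  'd'
  #4 SA[4]=1  'dbeaededed'
  #5 SA[5]=8  'ded'
  #6 SA[6]=6  'deded'
  #7 SA[7]=3  'eaededed'
  #8 SA[8]=9  'ed'
  #9 SA[9]=7  'eded'
  #10 SA[10]=5  'ededed'

SA = [4, 2, 0, 10, 1, 8, 6, 3, 9, 7, 5]
[i] adj suffixes → lcp
  [1] 4/2 → 0 ('')
  [2] 2/0 → 0 ('')
  [3] 0/10 → 0 ('')
  [4] 10/1 → 1 ('d')
  [5] 1/8 → 1 ('d')
  [6] 8/6 → 3 ('ded')
  [7] 6/3 → 0 ('')
  [8] 3/9 → 1 ('e')
  [9] 9/7 → 2 ('ed')
  [10] 7/5 → 4 ('eded')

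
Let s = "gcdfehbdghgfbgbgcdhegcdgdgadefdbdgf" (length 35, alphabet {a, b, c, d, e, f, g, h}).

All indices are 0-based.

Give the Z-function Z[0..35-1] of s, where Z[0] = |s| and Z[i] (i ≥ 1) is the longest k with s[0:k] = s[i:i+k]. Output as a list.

Z[0]=35
i=1: fresh scan; Z[1]=0
i=2: fresh scan; Z[2]=0
i=3: fresh scan; Z[3]=0
i=4: fresh scan; Z[4]=0
i=5: fresh scan; Z[5]=0
i=6: fresh scan; Z[6]=0
i=7: fresh scan; Z[7]=0
i=8: fresh scan; Z[8]=1 extend→box=[8,9)
i=9: fresh scan; Z[9]=0
i=10: fresh scan; Z[10]=1 extend→box=[10,11)
i=11: fresh scan; Z[11]=0
i=12: fresh scan; Z[12]=0
i=13: fresh scan; Z[13]=1 extend→box=[13,14)
i=14: fresh scan; Z[14]=0
i=15: fresh scan; Z[15]=3 extend→box=[15,18)
i=16: min(r-i=2, Z[1]=0)=0; Z[16]=0
i=17: min(r-i=1, Z[2]=0)=0; Z[17]=0
i=18: fresh scan; Z[18]=0
i=19: fresh scan; Z[19]=0
i=20: fresh scan; Z[20]=3 extend→box=[20,23)
i=21: min(r-i=2, Z[1]=0)=0; Z[21]=0
i=22: min(r-i=1, Z[2]=0)=0; Z[22]=0
i=23: fresh scan; Z[23]=1 extend→box=[23,24)
i=24: fresh scan; Z[24]=0
i=25: fresh scan; Z[25]=1 extend→box=[25,26)
i=26: fresh scan; Z[26]=0
i=27: fresh scan; Z[27]=0
i=28: fresh scan; Z[28]=0
i=29: fresh scan; Z[29]=0
i=30: fresh scan; Z[30]=0
i=31: fresh scan; Z[31]=0
i=32: fresh scan; Z[32]=0
i=33: fresh scan; Z[33]=1 extend→box=[33,34)
i=34: fresh scan; Z[34]=0

[35, 0, 0, 0, 0, 0, 0, 0, 1, 0, 1, 0, 0, 1, 0, 3, 0, 0, 0, 0, 3, 0, 0, 1, 0, 1, 0, 0, 0, 0, 0, 0, 0, 1, 0]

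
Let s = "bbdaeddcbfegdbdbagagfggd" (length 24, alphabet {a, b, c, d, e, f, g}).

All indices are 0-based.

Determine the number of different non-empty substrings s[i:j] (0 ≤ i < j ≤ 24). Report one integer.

rank→(start, suffix):
  0 → (3, 'aeddcbfegdbdbagagfggd')
  1 → (16, 'agagfggd')
  2 → (18, 'agfggd')
  3 → (15, 'bagagfggd')
  4 → (0, 'bbdaeddcbfegdbdbagagfggd')
  5 → (1, 'bdaeddcbfegdbdbagagfggd')
  6 → (13, 'bdbagagfggd')
  7 → (8, 'bfegdbdbagagfggd')
  8 → (7, 'cbfegdbdbagagfggd')
  9 → (23, 'd')
  10 → (2, 'daeddcbfegdbdbagagfggd')
  11 → (14, 'dbagagfggd')
  12 → (12, 'dbdbagagfggd')
  13 → (6, 'dcbfegdbdbagagfggd')
  14 → (5, 'ddcbfegdbdbagagfggd')
  15 → (4, 'eddcbfegdbdbagagfggd')
  16 → (10, 'egdbdbagagfggd')
  17 → (9, 'fegdbdbagagfggd')
  18 → (20, 'fggd')
  19 → (17, 'gagfggd')
  20 → (22, 'gd')
  21 → (11, 'gdbdbagagfggd')
  22 → (19, 'gfggd')
  23 → (21, 'ggd')

SA = [3, 16, 18, 15, 0, 1, 13, 8, 7, 23, 2, 14, 12, 6, 5, 4, 10, 9, 20, 17, 22, 11, 19, 21]
rank  pair      lcp
   1  s[3:],s[16:]  1  'a'
   2  s[16:],s[18:]  2  'ag'
   3  s[18:],s[15:]  0  ''
   4  s[15:],s[0:]  1  'b'
   5  s[0:],s[1:]  1  'b'
   6  s[1:],s[13:]  2  'bd'
   7  s[13:],s[8:]  1  'b'
   8  s[8:],s[7:]  0  ''
   9  s[7:],s[23:]  0  ''
  10  s[23:],s[2:]  1  'd'
  11  s[2:],s[14:]  1  'd'
  12  s[14:],s[12:]  2  'db'
  13  s[12:],s[6:]  1  'd'
  14  s[6:],s[5:]  1  'd'
  15  s[5:],s[4:]  0  ''
  16  s[4:],s[10:]  1  'e'
  17  s[10:],s[9:]  0  ''
  18  s[9:],s[20:]  1  'f'
  19  s[20:],s[17:]  0  ''
  20  s[17:],s[22:]  1  'g'
  21  s[22:],s[11:]  2  'gd'
  22  s[11:],s[19:]  1  'g'
  23  s[19:],s[21:]  1  'g'

n(n+1)/2 = 24·25/2 = 300
Σ LCP = 0 + 1 + 2 + 0 + 1 + 1 + 2 + 1 + 0 + 0 + 1 + 1 + 2 + 1 + 1 + 0 + 1 + 0 + 1 + 0 + 1 + 2 + 1 + 1 = 21
distinct = 300 − 21 = 279

279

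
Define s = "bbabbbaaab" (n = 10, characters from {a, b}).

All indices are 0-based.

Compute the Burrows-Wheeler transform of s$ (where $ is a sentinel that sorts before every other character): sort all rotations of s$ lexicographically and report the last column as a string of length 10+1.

bbaababbb$a

rank  rotation     last
    0  $bbabbbaaab  b
    1  aaab$bbabbb  b
    2  aab$bbabbba  a
    3  ab$bbabbbaa  a
    4  abbbaaab$bb  b
    5  b$bbabbbaaa  a
    6  baaab$bbabb  b
    7  babbbaaab$b  b
    8  bbaaab$bbab  b
    9  bbabbbaaab$  $
   10  bbbaaab$bba  a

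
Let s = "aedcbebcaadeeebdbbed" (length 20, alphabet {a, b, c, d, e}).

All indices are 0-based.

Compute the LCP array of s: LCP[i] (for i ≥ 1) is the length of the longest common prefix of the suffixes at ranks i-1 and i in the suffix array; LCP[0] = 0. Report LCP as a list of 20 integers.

sorted suffixes:
  #0 SA[0]=8  'aadeeebdbbed'
  #1 SA[1]=9  'adeeebdbbed'
  #2 SA[2]=0  'aedcbebcaadeeebdbbed'
  #3 SA[3]=16  'bbed'
  #4 SA[4]=6  'bcaadeeebdbbed'
  #5 SA[5]=14  'bdbbed'
  #6 SA[6]=4  'bebcaadeeebdbbed'
  #7 SA[7]=17  'bed'
  #8 SA[8]=7  'caadeeebdbbed'
  #9 SA[9]=3  'cbebcaadeeebdbbed'
  #10 SA[10]=19  'd'
  #11 SA[11]=15  'dbbed'
  #12 SA[12]=2  'dcbebcaadeeebdbbed'
  #13 SA[13]=10  'deeebdbbed'
  #14 SA[14]=5  'ebcaadeeebdbbed'
  #15 SA[15]=13  'ebdbbed'
  #16 SA[16]=18  'ed'
  #17 SA[17]=1  'edcbebcaadeeebdbbed'
  #18 SA[18]=12  'eebdbbed'
  #19 SA[19]=11  'eeebdbbed'

SA = [8, 9, 0, 16, 6, 14, 4, 17, 7, 3, 19, 15, 2, 10, 5, 13, 18, 1, 12, 11]
[i] adj suffixes → lcp
  [1] 8/9 → 1 ('a')
  [2] 9/0 → 1 ('a')
  [3] 0/16 → 0 ('')
  [4] 16/6 → 1 ('b')
  [5] 6/14 → 1 ('b')
  [6] 14/4 → 1 ('b')
  [7] 4/17 → 2 ('be')
  [8] 17/7 → 0 ('')
  [9] 7/3 → 1 ('c')
  [10] 3/19 → 0 ('')
  [11] 19/15 → 1 ('d')
  [12] 15/2 → 1 ('d')
  [13] 2/10 → 1 ('d')
  [14] 10/5 → 0 ('')
  [15] 5/13 → 2 ('eb')
  [16] 13/18 → 1 ('e')
  [17] 18/1 → 2 ('ed')
  [18] 1/12 → 1 ('e')
  [19] 12/11 → 2 ('ee')

[0, 1, 1, 0, 1, 1, 1, 2, 0, 1, 0, 1, 1, 1, 0, 2, 1, 2, 1, 2]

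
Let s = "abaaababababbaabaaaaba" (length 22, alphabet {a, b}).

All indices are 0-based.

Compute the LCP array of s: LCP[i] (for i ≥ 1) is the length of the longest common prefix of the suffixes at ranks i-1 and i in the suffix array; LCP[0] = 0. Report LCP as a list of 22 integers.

[0, 1, 3, 5, 2, 4, 4, 1, 3, 5, 3, 6, 4, 2, 0, 2, 4, 3, 2, 5, 3, 1]

rank | idx | suffix
   0 |  21 | a
   1 |  16 | aaaaba
   2 |  17 | aaaba
   3 |   2 | aaababababbaabaaaaba
   4 |  18 | aaba
   5 |  13 | aabaaaaba
   6 |   3 | aababababbaabaaaaba
   7 |  19 | aba
   8 |  14 | abaaaaba
   9 |   0 | abaaababababbaabaaaaba
  10 |   4 | ababababbaabaaaaba
  11 |   6 | abababbaabaaaaba
  12 |   8 | ababbaabaaaaba
  13 |  10 | abbaabaaaaba
  14 |  20 | ba
  15 |  15 | baaaaba
  16 |   1 | baaababababbaabaaaaba
  17 |  12 | baabaaaaba
  18 |   5 | babababbaabaaaaba
  19 |   7 | bababbaabaaaaba
  20 |   9 | babbaabaaaaba
  21 |  11 | bbaabaaaaba

SA = [21, 16, 17, 2, 18, 13, 3, 19, 14, 0, 4, 6, 8, 10, 20, 15, 1, 12, 5, 7, 9, 11]
rank  pair      lcp
   1  s[21:],s[16:]  1  'a'
   2  s[16:],s[17:]  3  'aaa'
   3  s[17:],s[2:]  5  'aaaba'
   4  s[2:],s[18:]  2  'aa'
   5  s[18:],s[13:]  4  'aaba'
   6  s[13:],s[3:]  4  'aaba'
   7  s[3:],s[19:]  1  'a'
   8  s[19:],s[14:]  3  'aba'
   9  s[14:],s[0:]  5  'abaaa'
  10  s[0:],s[4:]  3  'aba'
  11  s[4:],s[6:]  6  'ababab'
  12  s[6:],s[8:]  4  'abab'
  13  s[8:],s[10:]  2  'ab'
  14  s[10:],s[20:]  0  ''
  15  s[20:],s[15:]  2  'ba'
  16  s[15:],s[1:]  4  'baaa'
  17  s[1:],s[12:]  3  'baa'
  18  s[12:],s[5:]  2  'ba'
  19  s[5:],s[7:]  5  'babab'
  20  s[7:],s[9:]  3  'bab'
  21  s[9:],s[11:]  1  'b'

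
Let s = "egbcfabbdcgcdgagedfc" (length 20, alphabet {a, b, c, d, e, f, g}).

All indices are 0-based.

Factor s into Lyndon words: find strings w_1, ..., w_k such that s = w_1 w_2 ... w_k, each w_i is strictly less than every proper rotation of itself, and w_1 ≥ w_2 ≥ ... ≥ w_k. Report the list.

emit factor 1: 'eg' (i=0, period=2)
emit factor 2: 'bcf' (i=2, period=3)
emit factor 3: 'abbdcgcdgagedfc' (i=5, period=15)

["eg", "bcf", "abbdcgcdgagedfc"]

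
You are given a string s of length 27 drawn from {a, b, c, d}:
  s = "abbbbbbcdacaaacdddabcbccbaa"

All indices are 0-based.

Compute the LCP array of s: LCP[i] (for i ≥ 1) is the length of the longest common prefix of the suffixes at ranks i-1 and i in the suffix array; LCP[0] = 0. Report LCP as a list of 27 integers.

rank | idx | suffix
   0 |  26 | a
   1 |  25 | aa
   2 |  11 | aaacdddabcbccbaa
   3 |  12 | aacdddabcbccbaa
   4 |   0 | abbbbbbcdacaaacdddabcbccbaa
   5 |  18 | abcbccbaa
   6 |   9 | acaaacdddabcbccbaa
   7 |  13 | acdddabcbccbaa
   8 |  24 | baa
   9 |   1 | bbbbbbcdacaaacdddabcbccbaa
  10 |   2 | bbbbbcdacaaacdddabcbccbaa
  11 |   3 | bbbbcdacaaacdddabcbccbaa
  12 |   4 | bbbcdacaaacdddabcbccbaa
  13 |   5 | bbcdacaaacdddabcbccbaa
  14 |  19 | bcbccbaa
  15 |  21 | bccbaa
  16 |   6 | bcdacaaacdddabcbccbaa
  17 |  10 | caaacdddabcbccbaa
  18 |  23 | cbaa
  19 |  20 | cbccbaa
  20 |  22 | ccbaa
  21 |   7 | cdacaaacdddabcbccbaa
  22 |  14 | cdddabcbccbaa
  23 |  17 | dabcbccbaa
  24 |   8 | dacaaacdddabcbccbaa
  25 |  16 | ddabcbccbaa
  26 |  15 | dddabcbccbaa

SA = [26, 25, 11, 12, 0, 18, 9, 13, 24, 1, 2, 3, 4, 5, 19, 21, 6, 10, 23, 20, 22, 7, 14, 17, 8, 16, 15]
[i] adj suffixes → lcp
  [1] 26/25 → 1 ('a')
  [2] 25/11 → 2 ('aa')
  [3] 11/12 → 2 ('aa')
  [4] 12/0 → 1 ('a')
  [5] 0/18 → 2 ('ab')
  [6] 18/9 → 1 ('a')
  [7] 9/13 → 2 ('ac')
  [8] 13/24 → 0 ('')
  [9] 24/1 → 1 ('b')
  [10] 1/2 → 5 ('bbbbb')
  [11] 2/3 → 4 ('bbbb')
  [12] 3/4 → 3 ('bbb')
  [13] 4/5 → 2 ('bb')
  [14] 5/19 → 1 ('b')
  [15] 19/21 → 2 ('bc')
  [16] 21/6 → 2 ('bc')
  [17] 6/10 → 0 ('')
  [18] 10/23 → 1 ('c')
  [19] 23/20 → 2 ('cb')
  [20] 20/22 → 1 ('c')
  [21] 22/7 → 1 ('c')
  [22] 7/14 → 2 ('cd')
  [23] 14/17 → 0 ('')
  [24] 17/8 → 2 ('da')
  [25] 8/16 → 1 ('d')
  [26] 16/15 → 2 ('dd')

[0, 1, 2, 2, 1, 2, 1, 2, 0, 1, 5, 4, 3, 2, 1, 2, 2, 0, 1, 2, 1, 1, 2, 0, 2, 1, 2]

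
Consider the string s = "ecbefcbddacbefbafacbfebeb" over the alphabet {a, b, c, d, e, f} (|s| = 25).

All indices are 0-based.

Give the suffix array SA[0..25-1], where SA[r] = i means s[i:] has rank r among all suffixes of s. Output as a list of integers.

rank→(start, suffix):
  0 → (9, 'acbefbafacbfebeb')
  1 → (17, 'acbfebeb')
  2 → (15, 'afacbfebeb')
  3 → (24, 'b')
  4 → (14, 'bafacbfebeb')
  5 → (6, 'bddacbefbafacbfebeb')
  6 → (22, 'beb')
  7 → (11, 'befbafacbfebeb')
  8 → (2, 'befcbddacbefbafacbfebeb')
  9 → (19, 'bfebeb')
  10 → (5, 'cbddacbefbafacbfebeb')
  11 → (10, 'cbefbafacbfebeb')
  12 → (1, 'cbefcbddacbefbafacbfebeb')
  13 → (18, 'cbfebeb')
  14 → (8, 'dacbefbafacbfebeb')
  15 → (7, 'ddacbefbafacbfebeb')
  16 → (23, 'eb')
  17 → (21, 'ebeb')
  18 → (0, 'ecbefcbddacbefbafacbfebeb')
  19 → (12, 'efbafacbfebeb')
  20 → (3, 'efcbddacbefbafacbfebeb')
  21 → (16, 'facbfebeb')
  22 → (13, 'fbafacbfebeb')
  23 → (4, 'fcbddacbefbafacbfebeb')
  24 → (20, 'febeb')

[9, 17, 15, 24, 14, 6, 22, 11, 2, 19, 5, 10, 1, 18, 8, 7, 23, 21, 0, 12, 3, 16, 13, 4, 20]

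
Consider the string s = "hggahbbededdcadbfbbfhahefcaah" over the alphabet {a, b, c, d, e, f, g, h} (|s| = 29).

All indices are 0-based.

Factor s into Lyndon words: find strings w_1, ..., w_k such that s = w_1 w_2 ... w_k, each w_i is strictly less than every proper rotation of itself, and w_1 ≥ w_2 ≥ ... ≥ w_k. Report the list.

emit factor 1: 'h' (i=0, period=1)
emit factor 2: 'g' (i=1, period=1)
emit factor 3: 'g' (i=2, period=1)
emit factor 4: 'ahbbededdc' (i=3, period=10)
emit factor 5: 'adbfbbfhahefc' (i=13, period=13)
emit factor 6: 'aah' (i=26, period=3)

["h", "g", "g", "ahbbededdc", "adbfbbfhahefc", "aah"]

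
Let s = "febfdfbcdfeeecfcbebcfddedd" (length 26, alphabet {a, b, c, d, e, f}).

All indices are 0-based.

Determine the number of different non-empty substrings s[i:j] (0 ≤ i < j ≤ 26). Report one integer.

322

sorted suffixes:
  #0 SA[0]=6  'bcdfeeecfcbebcfddedd'
  #1 SA[1]=18  'bcfddedd'
  #2 SA[2]=16  'bebcfddedd'
  #3 SA[3]=2  'bfdfbcdfeeecfcbebcfddedd'
  #4 SA[4]=15  'cbebcfddedd'
  #5 SA[5]=7  'cdfeeecfcbebcfddedd'
  #6 SA[6]=13  'cfcbebcfddedd'
  #7 SA[7]=19  'cfddedd'
  #8 SA[8]=25  'd'
  #9 SA[9]=24  'dd'
  #10 SA[10]=21  'ddedd'
  #11 SA[11]=22  'dedd'
  #12 SA[12]=4  'dfbcdfeeecfcbebcfddedd'
  #13 SA[13]=8  'dfeeecfcbebcfddedd'
  #14 SA[14]=17  'ebcfddedd'
  #15 SA[15]=1  'ebfdfbcdfeeecfcbebcfddedd'
  #16 SA[16]=12  'ecfcbebcfddedd'
  #17 SA[17]=23  'edd'
  #18 SA[18]=11  'eecfcbebcfddedd'
  #19 SA[19]=10  'eeecfcbebcfddedd'
  #20 SA[20]=5  'fbcdfeeecfcbebcfddedd'
  #21 SA[21]=14  'fcbebcfddedd'
  #22 SA[22]=20  'fddedd'
  #23 SA[23]=3  'fdfbcdfeeecfcbebcfddedd'
  #24 SA[24]=0  'febfdfbcdfeeecfcbebcfddedd'
  #25 SA[25]=9  'feeecfcbebcfddedd'

SA = [6, 18, 16, 2, 15, 7, 13, 19, 25, 24, 21, 22, 4, 8, 17, 1, 12, 23, 11, 10, 5, 14, 20, 3, 0, 9]
[i] adj suffixes → lcp
  [1] 6/18 → 2 ('bc')
  [2] 18/16 → 1 ('b')
  [3] 16/2 → 1 ('b')
  [4] 2/15 → 0 ('')
  [5] 15/7 → 1 ('c')
  [6] 7/13 → 1 ('c')
  [7] 13/19 → 2 ('cf')
  [8] 19/25 → 0 ('')
  [9] 25/24 → 1 ('d')
  [10] 24/21 → 2 ('dd')
  [11] 21/22 → 1 ('d')
  [12] 22/4 → 1 ('d')
  [13] 4/8 → 2 ('df')
  [14] 8/17 → 0 ('')
  [15] 17/1 → 2 ('eb')
  [16] 1/12 → 1 ('e')
  [17] 12/23 → 1 ('e')
  [18] 23/11 → 1 ('e')
  [19] 11/10 → 2 ('ee')
  [20] 10/5 → 0 ('')
  [21] 5/14 → 1 ('f')
  [22] 14/20 → 1 ('f')
  [23] 20/3 → 2 ('fd')
  [24] 3/0 → 1 ('f')
  [25] 0/9 → 2 ('fe')

n(n+1)/2 = 26·27/2 = 351
Σ LCP = 0 + 2 + 1 + 1 + 0 + 1 + 1 + 2 + 0 + 1 + 2 + 1 + 1 + 2 + 0 + 2 + 1 + 1 + 1 + 2 + 0 + 1 + 1 + 2 + 1 + 2 = 29
distinct = 351 − 29 = 322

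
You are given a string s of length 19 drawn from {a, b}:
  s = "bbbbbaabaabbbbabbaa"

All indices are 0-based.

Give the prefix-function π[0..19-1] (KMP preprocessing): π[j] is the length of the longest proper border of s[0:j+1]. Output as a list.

π[0] = 0
j=1 s[j]='b': π[1]=1 (border 'b')
j=2 s[j]='b': π[2]=2 (border 'bb')
j=3 s[j]='b': π[3]=3 (border 'bbb')
j=4 s[j]='b': π[4]=4 (border 'bbbb')
j=5 s[j]='a': k: 4→3→2→1→0; π[5]=0 (border '')
j=6 s[j]='a': π[6]=0 (border '')
j=7 s[j]='b': π[7]=1 (border 'b')
j=8 s[j]='a': k: 1→0; π[8]=0 (border '')
j=9 s[j]='a': π[9]=0 (border '')
j=10 s[j]='b': π[10]=1 (border 'b')
j=11 s[j]='b': π[11]=2 (border 'bb')
j=12 s[j]='b': π[12]=3 (border 'bbb')
j=13 s[j]='b': π[13]=4 (border 'bbbb')
j=14 s[j]='a': k: 4→3→2→1→0; π[14]=0 (border '')
j=15 s[j]='b': π[15]=1 (border 'b')
j=16 s[j]='b': π[16]=2 (border 'bb')
j=17 s[j]='a': k: 2→1→0; π[17]=0 (border '')
j=18 s[j]='a': π[18]=0 (border '')

[0, 1, 2, 3, 4, 0, 0, 1, 0, 0, 1, 2, 3, 4, 0, 1, 2, 0, 0]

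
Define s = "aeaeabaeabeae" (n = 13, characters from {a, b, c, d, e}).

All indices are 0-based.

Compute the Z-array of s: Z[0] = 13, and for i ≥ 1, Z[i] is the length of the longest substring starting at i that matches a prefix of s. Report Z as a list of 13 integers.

Z[0]=13
i=1: i≥r, start 0; Z[1]=0
i=2: i≥r, start 0; Z[2]=3 scan→box=[2,5)
i=3: min(r-i=2, Z[1]=0)=0; Z[3]=0
i=4: min(r-i=1, Z[2]=3)=1; Z[4]=1
i=5: i≥r, start 0; Z[5]=0
i=6: i≥r, start 0; Z[6]=3 scan→box=[6,9)
i=7: min(r-i=2, Z[1]=0)=0; Z[7]=0
i=8: min(r-i=1, Z[2]=3)=1; Z[8]=1
i=9: i≥r, start 0; Z[9]=0
i=10: i≥r, start 0; Z[10]=0
i=11: i≥r, start 0; Z[11]=2 scan→box=[11,13)
i=12: min(r-i=1, Z[1]=0)=0; Z[12]=0

[13, 0, 3, 0, 1, 0, 3, 0, 1, 0, 0, 2, 0]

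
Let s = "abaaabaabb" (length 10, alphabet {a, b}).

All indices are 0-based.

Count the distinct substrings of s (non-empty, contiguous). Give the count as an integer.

38

sorted suffixes:
  #0 SA[0]=2  'aaabaabb'
  #1 SA[1]=3  'aabaabb'
  #2 SA[2]=6  'aabb'
  #3 SA[3]=0  'abaaabaabb'
  #4 SA[4]=4  'abaabb'
  #5 SA[5]=7  'abb'
  #6 SA[6]=9  'b'
  #7 SA[7]=1  'baaabaabb'
  #8 SA[8]=5  'baabb'
  #9 SA[9]=8  'bb'

SA = [2, 3, 6, 0, 4, 7, 9, 1, 5, 8]
rank  pair      lcp
   1  s[2:],s[3:]  2  'aa'
   2  s[3:],s[6:]  3  'aab'
   3  s[6:],s[0:]  1  'a'
   4  s[0:],s[4:]  4  'abaa'
   5  s[4:],s[7:]  2  'ab'
   6  s[7:],s[9:]  0  ''
   7  s[9:],s[1:]  1  'b'
   8  s[1:],s[5:]  3  'baa'
   9  s[5:],s[8:]  1  'b'

n(n+1)/2 = 10·11/2 = 55
Σ LCP = 0 + 2 + 3 + 1 + 4 + 2 + 0 + 1 + 3 + 1 = 17
distinct = 55 − 17 = 38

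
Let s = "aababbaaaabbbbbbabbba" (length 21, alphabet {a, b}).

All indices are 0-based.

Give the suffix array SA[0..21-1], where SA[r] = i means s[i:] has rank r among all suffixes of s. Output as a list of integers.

rank→(start, suffix):
  0 → (20, 'a')
  1 → (6, 'aaaabbbbbbabbba')
  2 → (7, 'aaabbbbbbabbba')
  3 → (0, 'aababbaaaabbbbbbabbba')
  4 → (8, 'aabbbbbbabbba')
  5 → (1, 'ababbaaaabbbbbbabbba')
  6 → (3, 'abbaaaabbbbbbabbba')
  7 → (16, 'abbba')
  8 → (9, 'abbbbbbabbba')
  9 → (19, 'ba')
  10 → (5, 'baaaabbbbbbabbba')
  11 → (2, 'babbaaaabbbbbbabbba')
  12 → (15, 'babbba')
  13 → (18, 'bba')
  14 → (4, 'bbaaaabbbbbbabbba')
  15 → (14, 'bbabbba')
  16 → (17, 'bbba')
  17 → (13, 'bbbabbba')
  18 → (12, 'bbbbabbba')
  19 → (11, 'bbbbbabbba')
  20 → (10, 'bbbbbbabbba')

[20, 6, 7, 0, 8, 1, 3, 16, 9, 19, 5, 2, 15, 18, 4, 14, 17, 13, 12, 11, 10]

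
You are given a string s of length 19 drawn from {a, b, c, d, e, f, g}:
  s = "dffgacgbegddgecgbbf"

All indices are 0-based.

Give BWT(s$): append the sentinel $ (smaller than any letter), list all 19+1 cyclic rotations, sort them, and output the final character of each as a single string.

rank  rotation              last
    0  $dffgacgbegddgecgbbf  f
    1  acgbegddgecgbbf$dffg  g
    2  bbf$dffgacgbegddgecg  g
    3  begddgecgbbf$dffgacg  g
    4  bf$dffgacgbegddgecgb  b
    5  cgbbf$dffgacgbegddge  e
    6  cgbegddgecgbbf$dffga  a
    7  ddgecgbbf$dffgacgbeg  g
    8  dffgacgbegddgecgbbf$  $
    9  dgecgbbf$dffgacgbegd  d
   10  ecgbbf$dffgacgbegddg  g
   11  egddgecgbbf$dffgacgb  b
   12  f$dffgacgbegddgecgbb  b
   13  ffgacgbegddgecgbbf$d  d
   14  fgacgbegddgecgbbf$df  f
   15  gacgbegddgecgbbf$dff  f
   16  gbbf$dffgacgbegddgec  c
   17  gbegddgecgbbf$dffgac  c
   18  gddgecgbbf$dffgacgbe  e
   19  gecgbbf$dffgacgbegdd  d

fgggbeag$dgbbdffcced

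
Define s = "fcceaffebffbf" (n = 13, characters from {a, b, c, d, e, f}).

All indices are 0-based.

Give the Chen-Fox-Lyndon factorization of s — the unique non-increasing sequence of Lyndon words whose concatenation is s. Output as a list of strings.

emit factor 1: 'f' (i=0, period=1)
emit factor 2: 'cce' (i=1, period=3)
emit factor 3: 'affebffbf' (i=4, period=9)

["f", "cce", "affebffbf"]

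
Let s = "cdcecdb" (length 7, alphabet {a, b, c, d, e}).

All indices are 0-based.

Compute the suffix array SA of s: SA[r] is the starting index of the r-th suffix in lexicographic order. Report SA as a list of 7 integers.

[6, 4, 0, 2, 5, 1, 3]

rank | idx | suffix
   0 |   6 | b
   1 |   4 | cdb
   2 |   0 | cdcecdb
   3 |   2 | cecdb
   4 |   5 | db
   5 |   1 | dcecdb
   6 |   3 | ecdb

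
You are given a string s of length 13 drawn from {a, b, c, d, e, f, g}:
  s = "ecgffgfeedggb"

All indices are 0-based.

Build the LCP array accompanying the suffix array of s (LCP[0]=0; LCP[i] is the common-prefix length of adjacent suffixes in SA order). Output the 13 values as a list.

[0, 0, 0, 0, 1, 1, 0, 1, 1, 0, 1, 2, 1]

rank | idx | suffix
   0 |  12 | b
   1 |   1 | cgffgfeedggb
   2 |   9 | dggb
   3 |   0 | ecgffgfeedggb
   4 |   8 | edggb
   5 |   7 | eedggb
   6 |   6 | feedggb
   7 |   3 | ffgfeedggb
   8 |   4 | fgfeedggb
   9 |  11 | gb
  10 |   5 | gfeedggb
  11 |   2 | gffgfeedggb
  12 |  10 | ggb

SA = [12, 1, 9, 0, 8, 7, 6, 3, 4, 11, 5, 2, 10]
rank  pair      lcp
   1  s[12:],s[1:]  0  ''
   2  s[1:],s[9:]  0  ''
   3  s[9:],s[0:]  0  ''
   4  s[0:],s[8:]  1  'e'
   5  s[8:],s[7:]  1  'e'
   6  s[7:],s[6:]  0  ''
   7  s[6:],s[3:]  1  'f'
   8  s[3:],s[4:]  1  'f'
   9  s[4:],s[11:]  0  ''
  10  s[11:],s[5:]  1  'g'
  11  s[5:],s[2:]  2  'gf'
  12  s[2:],s[10:]  1  'g'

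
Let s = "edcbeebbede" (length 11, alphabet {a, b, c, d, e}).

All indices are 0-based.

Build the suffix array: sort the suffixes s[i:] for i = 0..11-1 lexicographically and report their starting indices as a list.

rank | idx | suffix
   0 |   6 | bbede
   1 |   7 | bede
   2 |   3 | beebbede
   3 |   2 | cbeebbede
   4 |   1 | dcbeebbede
   5 |   9 | de
   6 |  10 | e
   7 |   5 | ebbede
   8 |   0 | edcbeebbede
   9 |   8 | ede
  10 |   4 | eebbede

[6, 7, 3, 2, 1, 9, 10, 5, 0, 8, 4]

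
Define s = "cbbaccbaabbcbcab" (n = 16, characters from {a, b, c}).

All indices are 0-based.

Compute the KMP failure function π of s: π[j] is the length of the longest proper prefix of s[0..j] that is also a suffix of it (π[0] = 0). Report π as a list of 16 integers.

π[0] = 0
j=1 s[j]='b': π[1]=0 (border '')
j=2 s[j]='b': π[2]=0 (border '')
j=3 s[j]='a': π[3]=0 (border '')
j=4 s[j]='c': π[4]=1 (border 'c')
j=5 s[j]='c': k: 1→0; π[5]=1 (border 'c')
j=6 s[j]='b': π[6]=2 (border 'cb')
j=7 s[j]='a': k: 2→0; π[7]=0 (border '')
j=8 s[j]='a': π[8]=0 (border '')
j=9 s[j]='b': π[9]=0 (border '')
j=10 s[j]='b': π[10]=0 (border '')
j=11 s[j]='c': π[11]=1 (border 'c')
j=12 s[j]='b': π[12]=2 (border 'cb')
j=13 s[j]='c': k: 2→0; π[13]=1 (border 'c')
j=14 s[j]='a': k: 1→0; π[14]=0 (border '')
j=15 s[j]='b': π[15]=0 (border '')

[0, 0, 0, 0, 1, 1, 2, 0, 0, 0, 0, 1, 2, 1, 0, 0]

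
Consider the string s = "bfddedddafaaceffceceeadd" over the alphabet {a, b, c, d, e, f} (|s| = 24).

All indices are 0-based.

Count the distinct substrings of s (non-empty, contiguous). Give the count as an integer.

rank→(start, suffix):
  0 → (10, 'aaceffceceeadd')
  1 → (11, 'aceffceceeadd')
  2 → (21, 'add')
  3 → (8, 'afaaceffceceeadd')
  4 → (0, 'bfddedddafaaceffceceeadd')
  5 → (16, 'ceceeadd')
  6 → (18, 'ceeadd')
  7 → (12, 'ceffceceeadd')
  8 → (23, 'd')
  9 → (7, 'dafaaceffceceeadd')
  10 → (22, 'dd')
  11 → (6, 'ddafaaceffceceeadd')
  12 → (5, 'dddafaaceffceceeadd')
  13 → (2, 'ddedddafaaceffceceeadd')
  14 → (3, 'dedddafaaceffceceeadd')
  15 → (20, 'eadd')
  16 → (17, 'eceeadd')
  17 → (4, 'edddafaaceffceceeadd')
  18 → (19, 'eeadd')
  19 → (13, 'effceceeadd')
  20 → (9, 'faaceffceceeadd')
  21 → (15, 'fceceeadd')
  22 → (1, 'fddedddafaaceffceceeadd')
  23 → (14, 'ffceceeadd')

SA = [10, 11, 21, 8, 0, 16, 18, 12, 23, 7, 22, 6, 5, 2, 3, 20, 17, 4, 19, 13, 9, 15, 1, 14]
rank  pair      lcp
   1  s[10:],s[11:]  1  'a'
   2  s[11:],s[21:]  1  'a'
   3  s[21:],s[8:]  1  'a'
   4  s[8:],s[0:]  0  ''
   5  s[0:],s[16:]  0  ''
   6  s[16:],s[18:]  2  'ce'
   7  s[18:],s[12:]  2  'ce'
   8  s[12:],s[23:]  0  ''
   9  s[23:],s[7:]  1  'd'
  10  s[7:],s[22:]  1  'd'
  11  s[22:],s[6:]  2  'dd'
  12  s[6:],s[5:]  2  'dd'
  13  s[5:],s[2:]  2  'dd'
  14  s[2:],s[3:]  1  'd'
  15  s[3:],s[20:]  0  ''
  16  s[20:],s[17:]  1  'e'
  17  s[17:],s[4:]  1  'e'
  18  s[4:],s[19:]  1  'e'
  19  s[19:],s[13:]  1  'e'
  20  s[13:],s[9:]  0  ''
  21  s[9:],s[15:]  1  'f'
  22  s[15:],s[1:]  1  'f'
  23  s[1:],s[14:]  1  'f'

n(n+1)/2 = 24·25/2 = 300
Σ LCP = 0 + 1 + 1 + 1 + 0 + 0 + 2 + 2 + 0 + 1 + 1 + 2 + 2 + 2 + 1 + 0 + 1 + 1 + 1 + 1 + 0 + 1 + 1 + 1 = 23
distinct = 300 − 23 = 277

277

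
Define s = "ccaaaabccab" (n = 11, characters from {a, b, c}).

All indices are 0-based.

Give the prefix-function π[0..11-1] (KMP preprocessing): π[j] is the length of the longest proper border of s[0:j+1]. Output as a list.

[0, 1, 0, 0, 0, 0, 0, 1, 2, 3, 0]

π[0] = 0
j=1 s[j]='c': π[1]=1 (border 'c')
j=2 s[j]='a': k: 1→0; π[2]=0 (border '')
j=3 s[j]='a': π[3]=0 (border '')
j=4 s[j]='a': π[4]=0 (border '')
j=5 s[j]='a': π[5]=0 (border '')
j=6 s[j]='b': π[6]=0 (border '')
j=7 s[j]='c': π[7]=1 (border 'c')
j=8 s[j]='c': π[8]=2 (border 'cc')
j=9 s[j]='a': π[9]=3 (border 'cca')
j=10 s[j]='b': k: 3→0; π[10]=0 (border '')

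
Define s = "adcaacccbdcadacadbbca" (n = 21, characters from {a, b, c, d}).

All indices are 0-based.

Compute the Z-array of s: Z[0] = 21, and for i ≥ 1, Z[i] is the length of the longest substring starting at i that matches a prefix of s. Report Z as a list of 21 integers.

Z[0]=21
i=1: outside box; Z[1]=0
i=2: outside box; Z[2]=0
i=3: outside box; Z[3]=1 extend→box=[3,4)
i=4: outside box; Z[4]=1 extend→box=[4,5)
i=5: outside box; Z[5]=0
i=6: outside box; Z[6]=0
i=7: outside box; Z[7]=0
i=8: outside box; Z[8]=0
i=9: outside box; Z[9]=0
i=10: outside box; Z[10]=0
i=11: outside box; Z[11]=2 extend→box=[11,13)
i=12: min(r-i=1, Z[1]=0)=0; Z[12]=0
i=13: outside box; Z[13]=1 extend→box=[13,14)
i=14: outside box; Z[14]=0
i=15: outside box; Z[15]=2 extend→box=[15,17)
i=16: min(r-i=1, Z[1]=0)=0; Z[16]=0
i=17: outside box; Z[17]=0
i=18: outside box; Z[18]=0
i=19: outside box; Z[19]=0
i=20: outside box; Z[20]=1 extend→box=[20,21)

[21, 0, 0, 1, 1, 0, 0, 0, 0, 0, 0, 2, 0, 1, 0, 2, 0, 0, 0, 0, 1]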